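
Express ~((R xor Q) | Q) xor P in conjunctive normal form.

(~R | Q | P) & (~Q | P) & (R | Q | ~P)

~((R xor Q) | Q) xor P
= (~((R xor Q) | Q) | P) & ~(~((R xor Q) | Q) & P)   (expand xor)
= (~(((R | Q) & ~(R & Q)) | Q) | P) & ~(~((R xor Q) | Q) & P)   (expand xor)
= (~(((R | Q) & ~(R & Q)) | Q) | P) & ~(~(((R | Q) & ~(R & Q)) | Q) & P)   (expand xor)
= ((~((R | Q) & ~(R & Q)) & ~Q) | P) & ~(~(((R | Q) & ~(R & Q)) | Q) & P)   (De Morgan)
= (((~(R | Q) | ~~(R & Q)) & ~Q) | P) & ~(~(((R | Q) & ~(R & Q)) | Q) & P)   (De Morgan)
= ((((~R & ~Q) | ~~(R & Q)) & ~Q) | P) & ~(~(((R | Q) & ~(R & Q)) | Q) & P)   (De Morgan)
= ((((~R & ~Q) | (R & Q)) & ~Q) | P) & ~(~(((R | Q) & ~(R & Q)) | Q) & P)   (double negation)
= ((((~R & ~Q) | (R & Q)) & ~Q) | P) & (~~(((R | Q) & ~(R & Q)) | Q) | ~P)   (De Morgan)
= ((((~R & ~Q) | (R & Q)) & ~Q) | P) & (((R | Q) & ~(R & Q)) | Q | ~P)   (double negation)
= ((((~R & ~Q) | (R & Q)) & ~Q) | P) & (((R | Q) & (~R | ~Q)) | Q | ~P)   (De Morgan)
= (~R | R | P) & (~R | Q | P) & (~Q | R | P) & (~Q | Q | P) & (~Q | P) & (R | Q | Q | ~P) & (~R | ~Q | Q | ~P)   (distribute | over &)
= (~R | Q | P) & (~Q | P) & (R | Q | ~P)   (simplify)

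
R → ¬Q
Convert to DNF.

¬R ∨ ¬Q

R → ¬Q
⇔ ¬R ∨ ¬Q   [eliminate →]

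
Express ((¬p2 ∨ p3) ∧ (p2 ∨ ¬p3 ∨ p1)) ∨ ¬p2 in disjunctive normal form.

((¬p2 ∨ p3) ∧ (p2 ∨ ¬p3 ∨ p1)) ∨ ¬p2
≡ (¬p2 ∧ p2) ∨ (¬p2 ∧ ¬p3) ∨ (¬p2 ∧ p1) ∨ (p3 ∧ p2) ∨ (p3 ∧ ¬p3) ∨ (p3 ∧ p1) ∨ ¬p2
≡ (p3 ∧ p2) ∨ (p3 ∧ p1) ∨ ¬p2

(p3 ∧ p2) ∨ (p3 ∧ p1) ∨ ¬p2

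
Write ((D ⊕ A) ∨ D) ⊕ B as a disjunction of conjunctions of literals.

((D ⊕ A) ∨ D) ⊕ B
= (((D ⊕ A) ∨ D) ∧ ¬B) ∨ (¬((D ⊕ A) ∨ D) ∧ B)   [expand ⊕]
= (((D ∧ ¬A) ∨ (¬D ∧ A) ∨ D) ∧ ¬B) ∨ (¬((D ⊕ A) ∨ D) ∧ B)   [expand ⊕]
= (((D ∧ ¬A) ∨ (¬D ∧ A) ∨ D) ∧ ¬B) ∨ (¬((D ∧ ¬A) ∨ (¬D ∧ A) ∨ D) ∧ B)   [expand ⊕]
= (((D ∧ ¬A) ∨ (¬D ∧ A) ∨ D) ∧ ¬B) ∨ (¬(D ∧ ¬A) ∧ ¬(¬D ∧ A) ∧ ¬D ∧ B)   [De Morgan]
= (((D ∧ ¬A) ∨ (¬D ∧ A) ∨ D) ∧ ¬B) ∨ ((¬D ∨ ¬¬A) ∧ ¬(¬D ∧ A) ∧ ¬D ∧ B)   [De Morgan]
= (((D ∧ ¬A) ∨ (¬D ∧ A) ∨ D) ∧ ¬B) ∨ ((¬D ∨ A) ∧ ¬(¬D ∧ A) ∧ ¬D ∧ B)   [double negation]
= (((D ∧ ¬A) ∨ (¬D ∧ A) ∨ D) ∧ ¬B) ∨ ((¬D ∨ A) ∧ (¬¬D ∨ ¬A) ∧ ¬D ∧ B)   [De Morgan]
= (((D ∧ ¬A) ∨ (¬D ∧ A) ∨ D) ∧ ¬B) ∨ ((¬D ∨ A) ∧ (D ∨ ¬A) ∧ ¬D ∧ B)   [double negation]
= (D ∧ ¬A ∧ ¬B) ∨ (¬D ∧ A ∧ ¬B) ∨ (D ∧ ¬B) ∨ (¬D ∧ D ∧ ¬D ∧ B) ∨ (¬D ∧ ¬A ∧ ¬D ∧ B) ∨ (A ∧ D ∧ ¬D ∧ B) ∨ (A ∧ ¬A ∧ ¬D ∧ B)   [distribute ∧ over ∨]
= (¬D ∧ A ∧ ¬B) ∨ (D ∧ ¬B) ∨ (¬D ∧ ¬A ∧ B)   [simplify]

(¬D ∧ A ∧ ¬B) ∨ (D ∧ ¬B) ∨ (¬D ∧ ¬A ∧ B)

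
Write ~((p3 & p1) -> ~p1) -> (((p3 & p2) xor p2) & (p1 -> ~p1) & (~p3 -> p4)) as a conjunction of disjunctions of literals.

~p3 | ~p1

~((p3 & p1) -> ~p1) -> (((p3 & p2) xor p2) & (p1 -> ~p1) & (~p3 -> p4))
⇔ ~~((p3 & p1) -> ~p1) | (((p3 & p2) xor p2) & (p1 -> ~p1) & (~p3 -> p4))   — eliminate ->
⇔ ~~(~(p3 & p1) | ~p1) | (((p3 & p2) xor p2) & (p1 -> ~p1) & (~p3 -> p4))   — eliminate ->
⇔ ~~(~(p3 & p1) | ~p1) | (((p3 & p2) | p2) & ~(p3 & p2 & p2) & (p1 -> ~p1) & (~p3 -> p4))   — expand xor
⇔ ~~(~(p3 & p1) | ~p1) | (((p3 & p2) | p2) & ~(p3 & p2 & p2) & (~p1 | ~p1) & (~p3 -> p4))   — eliminate ->
⇔ ~~(~(p3 & p1) | ~p1) | (((p3 & p2) | p2) & ~(p3 & p2 & p2) & (~p1 | ~p1) & (~~p3 | p4))   — eliminate ->
⇔ ~(p3 & p1) | ~p1 | (((p3 & p2) | p2) & ~(p3 & p2 & p2) & (~p1 | ~p1) & (~~p3 | p4))   — double negation
⇔ ~p3 | ~p1 | ~p1 | (((p3 & p2) | p2) & ~(p3 & p2 & p2) & (~p1 | ~p1) & (~~p3 | p4))   — De Morgan
⇔ ~p3 | ~p1 | ~p1 | (((p3 & p2) | p2) & (~p3 | ~p2 | ~p2) & (~p1 | ~p1) & (~~p3 | p4))   — De Morgan
⇔ ~p3 | ~p1 | ~p1 | (((p3 & p2) | p2) & (~p3 | ~p2 | ~p2) & (~p1 | ~p1) & (p3 | p4))   — double negation
⇔ (~p3 | ~p1 | ~p1 | p3 | p2) & (~p3 | ~p1 | ~p1 | p2 | p2) & (~p3 | ~p1 | ~p1 | ~p3 | ~p2 | ~p2) & (~p3 | ~p1 | ~p1 | ~p1 | ~p1) & (~p3 | ~p1 | ~p1 | p3 | p4)   — distribute | over &
⇔ ~p3 | ~p1   — simplify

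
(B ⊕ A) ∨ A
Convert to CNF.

(B ⊕ A) ∨ A
⇔ ((B ∨ A) ∧ ¬(B ∧ A)) ∨ A   [expand ⊕]
⇔ ((B ∨ A) ∧ (¬B ∨ ¬A)) ∨ A   [De Morgan]
⇔ (B ∨ A ∨ A) ∧ (¬B ∨ ¬A ∨ A)   [distribute ∨ over ∧]
⇔ B ∨ A   [simplify]

B ∨ A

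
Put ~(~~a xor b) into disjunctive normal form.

~(~~a xor b)
≡ ~((~~a & ~b) | (~~~a & b))   [expand xor]
≡ ~(~~a & ~b) & ~(~~~a & b)   [De Morgan]
≡ (~~~a | ~~b) & ~(~~~a & b)   [De Morgan]
≡ (~a | ~~b) & ~(~~~a & b)   [double negation]
≡ (~a | b) & ~(~~~a & b)   [double negation]
≡ (~a | b) & (~~~~a | ~b)   [De Morgan]
≡ (~a | b) & (~~a | ~b)   [double negation]
≡ (~a | b) & (a | ~b)   [double negation]
≡ (~a & a) | (~a & ~b) | (b & a) | (b & ~b)   [distribute & over |]
≡ (~a & ~b) | (b & a)   [simplify]

(~a & ~b) | (b & a)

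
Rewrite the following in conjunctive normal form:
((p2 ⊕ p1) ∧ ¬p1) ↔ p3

((p2 ⊕ p1) ∧ ¬p1) ↔ p3
≡ (((p2 ⊕ p1) ∧ ¬p1) → p3) ∧ (p3 → ((p2 ⊕ p1) ∧ ¬p1))   (eliminate ↔)
≡ (¬((p2 ⊕ p1) ∧ ¬p1) ∨ p3) ∧ (p3 → ((p2 ⊕ p1) ∧ ¬p1))   (eliminate →)
≡ (¬((p2 ∨ p1) ∧ ¬(p2 ∧ p1) ∧ ¬p1) ∨ p3) ∧ (p3 → ((p2 ⊕ p1) ∧ ¬p1))   (expand ⊕)
≡ (¬((p2 ∨ p1) ∧ ¬(p2 ∧ p1) ∧ ¬p1) ∨ p3) ∧ (¬p3 ∨ ((p2 ⊕ p1) ∧ ¬p1))   (eliminate →)
≡ (¬((p2 ∨ p1) ∧ ¬(p2 ∧ p1) ∧ ¬p1) ∨ p3) ∧ (¬p3 ∨ ((p2 ∨ p1) ∧ ¬(p2 ∧ p1) ∧ ¬p1))   (expand ⊕)
≡ (¬(p2 ∨ p1) ∨ ¬¬(p2 ∧ p1) ∨ ¬¬p1 ∨ p3) ∧ (¬p3 ∨ ((p2 ∨ p1) ∧ ¬(p2 ∧ p1) ∧ ¬p1))   (De Morgan)
≡ ((¬p2 ∧ ¬p1) ∨ ¬¬(p2 ∧ p1) ∨ ¬¬p1 ∨ p3) ∧ (¬p3 ∨ ((p2 ∨ p1) ∧ ¬(p2 ∧ p1) ∧ ¬p1))   (De Morgan)
≡ ((¬p2 ∧ ¬p1) ∨ (p2 ∧ p1) ∨ ¬¬p1 ∨ p3) ∧ (¬p3 ∨ ((p2 ∨ p1) ∧ ¬(p2 ∧ p1) ∧ ¬p1))   (double negation)
≡ ((¬p2 ∧ ¬p1) ∨ (p2 ∧ p1) ∨ p1 ∨ p3) ∧ (¬p3 ∨ ((p2 ∨ p1) ∧ ¬(p2 ∧ p1) ∧ ¬p1))   (double negation)
≡ ((¬p2 ∧ ¬p1) ∨ (p2 ∧ p1) ∨ p1 ∨ p3) ∧ (¬p3 ∨ ((p2 ∨ p1) ∧ (¬p2 ∨ ¬p1) ∧ ¬p1))   (De Morgan)
≡ (¬p2 ∨ p2 ∨ p1 ∨ p3) ∧ (¬p2 ∨ p1 ∨ p1 ∨ p3) ∧ (¬p1 ∨ p2 ∨ p1 ∨ p3) ∧ (¬p1 ∨ p1 ∨ p1 ∨ p3) ∧ (¬p3 ∨ p2 ∨ p1) ∧ (¬p3 ∨ ¬p2 ∨ ¬p1) ∧ (¬p3 ∨ ¬p1)   (distribute ∨ over ∧)
≡ (¬p2 ∨ p1 ∨ p3) ∧ (¬p3 ∨ p2 ∨ p1) ∧ (¬p3 ∨ ¬p1)   (simplify)

(¬p2 ∨ p1 ∨ p3) ∧ (¬p3 ∨ p2 ∨ p1) ∧ (¬p3 ∨ ¬p1)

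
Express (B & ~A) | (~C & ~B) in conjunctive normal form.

(B & ~A) | (~C & ~B)
= (B | ~C) & (B | ~B) & (~A | ~C) & (~A | ~B)   [distribute | over &]
= (B | ~C) & (~A | ~C) & (~A | ~B)   [simplify]

(B | ~C) & (~A | ~C) & (~A | ~B)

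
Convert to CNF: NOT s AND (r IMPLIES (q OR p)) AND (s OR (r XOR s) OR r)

NOT s AND (NOT r OR q OR p) AND (s OR r)

NOT s AND (r IMPLIES (q OR p)) AND (s OR (r XOR s) OR r)
≡ NOT s AND (NOT r OR q OR p) AND (s OR (r XOR s) OR r)   (eliminate IMPLIES)
≡ NOT s AND (NOT r OR q OR p) AND (s OR ((r OR s) AND NOT (r AND s)) OR r)   (expand XOR)
≡ NOT s AND (NOT r OR q OR p) AND (s OR ((r OR s) AND (NOT r OR NOT s)) OR r)   (De Morgan)
≡ NOT s AND (NOT r OR q OR p) AND (s OR r OR s OR r) AND (s OR NOT r OR NOT s OR r)   (distribute OR over AND)
≡ NOT s AND (NOT r OR q OR p) AND (s OR r)   (simplify)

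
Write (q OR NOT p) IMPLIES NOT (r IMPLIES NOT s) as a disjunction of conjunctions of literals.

(q OR NOT p) IMPLIES NOT (r IMPLIES NOT s)
≡ NOT (q OR NOT p) OR NOT (r IMPLIES NOT s)   (eliminate IMPLIES)
≡ NOT (q OR NOT p) OR NOT (NOT r OR NOT s)   (eliminate IMPLIES)
≡ (NOT q AND NOT NOT p) OR NOT (NOT r OR NOT s)   (De Morgan)
≡ (NOT q AND p) OR NOT (NOT r OR NOT s)   (double negation)
≡ (NOT q AND p) OR (NOT NOT r AND NOT NOT s)   (De Morgan)
≡ (NOT q AND p) OR (r AND NOT NOT s)   (double negation)
≡ (NOT q AND p) OR (r AND s)   (double negation)

(NOT q AND p) OR (r AND s)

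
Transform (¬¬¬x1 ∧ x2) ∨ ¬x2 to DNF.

(¬x1 ∧ x2) ∨ ¬x2

(¬¬¬x1 ∧ x2) ∨ ¬x2
≡ (¬x1 ∧ x2) ∨ ¬x2   — double negation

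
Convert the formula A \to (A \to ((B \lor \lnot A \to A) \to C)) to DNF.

A \to (A \to ((B \lor \lnot A \to A) \to C))
= \lnot A \lor (A \to ((B \lor \lnot A \to A) \to C))   (eliminate \to)
= \lnot A \lor \lnot A \lor ((B \lor \lnot A \to A) \to C)   (eliminate \to)
= \lnot A \lor \lnot A \lor \lnot (B \lor \lnot A \to A) \lor C   (eliminate \to)
= \lnot A \lor \lnot A \lor \lnot (\lnot (B \lor \lnot A) \lor A) \lor C   (eliminate \to)
= \lnot A \lor \lnot A \lor \lnot \lnot (B \lor \lnot A) \land \lnot A \lor C   (De Morgan)
= \lnot A \lor \lnot A \lor (B \lor \lnot A) \land \lnot A \lor C   (double negation)
= \lnot A \lor \lnot A \lor B \land \lnot A \lor \lnot A \land \lnot A \lor C   (distribute \land over \lor)
= \lnot A \lor C   (simplify)

\lnot A \lor C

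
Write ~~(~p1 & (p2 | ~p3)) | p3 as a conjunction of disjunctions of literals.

~~(~p1 & (p2 | ~p3)) | p3
⇔ (~p1 & (p2 | ~p3)) | p3   [double negation]
⇔ (~p1 | p3) & (p2 | ~p3 | p3)   [distribute | over &]
⇔ ~p1 | p3   [simplify]

~p1 | p3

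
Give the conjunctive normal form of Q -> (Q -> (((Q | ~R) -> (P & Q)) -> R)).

Q -> (Q -> (((Q | ~R) -> (P & Q)) -> R))
≡ ~Q | (Q -> (((Q | ~R) -> (P & Q)) -> R))
≡ ~Q | ~Q | (((Q | ~R) -> (P & Q)) -> R)
≡ ~Q | ~Q | ~((Q | ~R) -> (P & Q)) | R
≡ ~Q | ~Q | ~(~(Q | ~R) | (P & Q)) | R
≡ ~Q | ~Q | (~~(Q | ~R) & ~(P & Q)) | R
≡ ~Q | ~Q | ((Q | ~R) & ~(P & Q)) | R
≡ ~Q | ~Q | ((Q | ~R) & (~P | ~Q)) | R
≡ (~Q | ~Q | Q | ~R | R) & (~Q | ~Q | ~P | ~Q | R)
≡ ~Q | ~P | R

~Q | ~P | R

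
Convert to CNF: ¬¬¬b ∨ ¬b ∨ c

¬b ∨ c

¬¬¬b ∨ ¬b ∨ c
= ¬b ∨ ¬b ∨ c   (double negation)
= ¬b ∨ c   (simplify)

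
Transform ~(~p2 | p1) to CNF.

p2 & ~p1

~(~p2 | p1)
≡ ~~p2 & ~p1   [De Morgan]
≡ p2 & ~p1   [double negation]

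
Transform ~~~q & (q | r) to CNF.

~q & (q | r)

~~~q & (q | r)
≡ ~q & (q | r)   [double negation]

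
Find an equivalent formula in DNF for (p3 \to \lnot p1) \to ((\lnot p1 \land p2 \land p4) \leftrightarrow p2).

(p3 \to \lnot p1) \to ((\lnot p1 \land p2 \land p4) \leftrightarrow p2)
≡ \lnot (p3 \to \lnot p1) \lor ((\lnot p1 \land p2 \land p4) \leftrightarrow p2)   [eliminate \to]
≡ \lnot (\lnot p3 \lor \lnot p1) \lor ((\lnot p1 \land p2 \land p4) \leftrightarrow p2)   [eliminate \to]
≡ \lnot (\lnot p3 \lor \lnot p1) \lor (((\lnot p1 \land p2 \land p4) \to p2) \land (p2 \to (\lnot p1 \land p2 \land p4)))   [eliminate \leftrightarrow]
≡ \lnot (\lnot p3 \lor \lnot p1) \lor ((\lnot (\lnot p1 \land p2 \land p4) \lor p2) \land (p2 \to (\lnot p1 \land p2 \land p4)))   [eliminate \to]
≡ \lnot (\lnot p3 \lor \lnot p1) \lor ((\lnot (\lnot p1 \land p2 \land p4) \lor p2) \land (\lnot p2 \lor (\lnot p1 \land p2 \land p4)))   [eliminate \to]
≡ (\lnot \lnot p3 \land \lnot \lnot p1) \lor ((\lnot (\lnot p1 \land p2 \land p4) \lor p2) \land (\lnot p2 \lor (\lnot p1 \land p2 \land p4)))   [De Morgan]
≡ (p3 \land \lnot \lnot p1) \lor ((\lnot (\lnot p1 \land p2 \land p4) \lor p2) \land (\lnot p2 \lor (\lnot p1 \land p2 \land p4)))   [double negation]
≡ (p3 \land p1) \lor ((\lnot (\lnot p1 \land p2 \land p4) \lor p2) \land (\lnot p2 \lor (\lnot p1 \land p2 \land p4)))   [double negation]
≡ (p3 \land p1) \lor ((\lnot \lnot p1 \lor \lnot p2 \lor \lnot p4 \lor p2) \land (\lnot p2 \lor (\lnot p1 \land p2 \land p4)))   [De Morgan]
≡ (p3 \land p1) \lor ((p1 \lor \lnot p2 \lor \lnot p4 \lor p2) \land (\lnot p2 \lor (\lnot p1 \land p2 \land p4)))   [double negation]
≡ (p3 \land p1) \lor (p1 \land \lnot p2) \lor (p1 \land \lnot p1 \land p2 \land p4) \lor (\lnot p2 \land \lnot p2) \lor (\lnot p2 \land \lnot p1 \land p2 \land p4) \lor (\lnot p4 \land \lnot p2) \lor (\lnot p4 \land \lnot p1 \land p2 \land p4) \lor (p2 \land \lnot p2) \lor (p2 \land \lnot p1 \land p2 \land p4)   [distribute \land over \lor]
≡ (p3 \land p1) \lor \lnot p2 \lor (p2 \land \lnot p1 \land p4)   [simplify]

(p3 \land p1) \lor \lnot p2 \lor (p2 \land \lnot p1 \land p4)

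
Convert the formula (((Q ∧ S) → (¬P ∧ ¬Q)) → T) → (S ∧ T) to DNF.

(¬Q ∧ ¬T) ∨ (¬S ∧ ¬T) ∨ (S ∧ T)

(((Q ∧ S) → (¬P ∧ ¬Q)) → T) → (S ∧ T)
= ¬(((Q ∧ S) → (¬P ∧ ¬Q)) → T) ∨ (S ∧ T)   — eliminate →
= ¬(¬((Q ∧ S) → (¬P ∧ ¬Q)) ∨ T) ∨ (S ∧ T)   — eliminate →
= ¬(¬(¬(Q ∧ S) ∨ (¬P ∧ ¬Q)) ∨ T) ∨ (S ∧ T)   — eliminate →
= (¬¬(¬(Q ∧ S) ∨ (¬P ∧ ¬Q)) ∧ ¬T) ∨ (S ∧ T)   — De Morgan
= ((¬(Q ∧ S) ∨ (¬P ∧ ¬Q)) ∧ ¬T) ∨ (S ∧ T)   — double negation
= ((¬Q ∨ ¬S ∨ (¬P ∧ ¬Q)) ∧ ¬T) ∨ (S ∧ T)   — De Morgan
= (¬Q ∧ ¬T) ∨ (¬S ∧ ¬T) ∨ (¬P ∧ ¬Q ∧ ¬T) ∨ (S ∧ T)   — distribute ∧ over ∨
= (¬Q ∧ ¬T) ∨ (¬S ∧ ¬T) ∨ (S ∧ T)   — simplify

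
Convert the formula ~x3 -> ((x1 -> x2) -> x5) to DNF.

x3 | (x1 & ~x2) | x5

~x3 -> ((x1 -> x2) -> x5)
≡ ~~x3 | ((x1 -> x2) -> x5)
≡ ~~x3 | ~(x1 -> x2) | x5
≡ ~~x3 | ~(~x1 | x2) | x5
≡ x3 | ~(~x1 | x2) | x5
≡ x3 | (~~x1 & ~x2) | x5
≡ x3 | (x1 & ~x2) | x5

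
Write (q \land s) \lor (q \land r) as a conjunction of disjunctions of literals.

(q \land s) \lor (q \land r)
⇔ (q \lor q) \land (q \lor r) \land (s \lor q) \land (s \lor r)   [distribute \lor over \land]
⇔ q \land (s \lor r)   [simplify]

q \land (s \lor r)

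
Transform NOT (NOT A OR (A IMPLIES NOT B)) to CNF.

NOT (NOT A OR (A IMPLIES NOT B))
⇔ NOT (NOT A OR NOT A OR NOT B)   [eliminate IMPLIES]
⇔ NOT NOT A AND NOT NOT A AND NOT NOT B   [De Morgan]
⇔ A AND NOT NOT A AND NOT NOT B   [double negation]
⇔ A AND A AND NOT NOT B   [double negation]
⇔ A AND A AND B   [double negation]
⇔ A AND B   [simplify]

A AND B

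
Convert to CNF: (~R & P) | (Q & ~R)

~R & (P | Q)

(~R & P) | (Q & ~R)
= (~R | Q) & (~R | ~R) & (P | Q) & (P | ~R)   — distribute | over &
= ~R & (P | Q)   — simplify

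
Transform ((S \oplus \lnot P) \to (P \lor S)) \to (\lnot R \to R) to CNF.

(\lnot P \lor R) \land (\lnot S \lor R)

((S \oplus \lnot P) \to (P \lor S)) \to (\lnot R \to R)
⇔ \lnot ((S \oplus \lnot P) \to (P \lor S)) \lor (\lnot R \to R)   [eliminate \to]
⇔ \lnot (\lnot (S \oplus \lnot P) \lor P \lor S) \lor (\lnot R \to R)   [eliminate \to]
⇔ \lnot (\lnot ((S \lor \lnot P) \land \lnot (S \land \lnot P)) \lor P \lor S) \lor (\lnot R \to R)   [expand \oplus]
⇔ \lnot (\lnot ((S \lor \lnot P) \land \lnot (S \land \lnot P)) \lor P \lor S) \lor \lnot \lnot R \lor R   [eliminate \to]
⇔ (\lnot \lnot ((S \lor \lnot P) \land \lnot (S \land \lnot P)) \land \lnot P \land \lnot S) \lor \lnot \lnot R \lor R   [De Morgan]
⇔ ((S \lor \lnot P) \land \lnot (S \land \lnot P) \land \lnot P \land \lnot S) \lor \lnot \lnot R \lor R   [double negation]
⇔ ((S \lor \lnot P) \land (\lnot S \lor \lnot \lnot P) \land \lnot P \land \lnot S) \lor \lnot \lnot R \lor R   [De Morgan]
⇔ ((S \lor \lnot P) \land (\lnot S \lor P) \land \lnot P \land \lnot S) \lor \lnot \lnot R \lor R   [double negation]
⇔ ((S \lor \lnot P) \land (\lnot S \lor P) \land \lnot P \land \lnot S) \lor R \lor R   [double negation]
⇔ (S \lor \lnot P \lor R \lor R) \land (\lnot S \lor P \lor R \lor R) \land (\lnot P \lor R \lor R) \land (\lnot S \lor R \lor R)   [distribute \lor over \land]
⇔ (\lnot P \lor R) \land (\lnot S \lor R)   [simplify]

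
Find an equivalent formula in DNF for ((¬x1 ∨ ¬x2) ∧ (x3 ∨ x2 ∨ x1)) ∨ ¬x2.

(¬x1 ∧ x3) ∨ (¬x1 ∧ x2) ∨ ¬x2

((¬x1 ∨ ¬x2) ∧ (x3 ∨ x2 ∨ x1)) ∨ ¬x2
= (¬x1 ∧ x3) ∨ (¬x1 ∧ x2) ∨ (¬x1 ∧ x1) ∨ (¬x2 ∧ x3) ∨ (¬x2 ∧ x2) ∨ (¬x2 ∧ x1) ∨ ¬x2
= (¬x1 ∧ x3) ∨ (¬x1 ∧ x2) ∨ ¬x2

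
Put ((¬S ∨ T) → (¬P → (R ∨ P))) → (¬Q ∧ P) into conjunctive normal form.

(¬S ∨ T ∨ ¬Q) ∧ (¬S ∨ T ∨ P) ∧ (¬P ∨ ¬Q) ∧ (¬R ∨ ¬Q) ∧ (¬R ∨ P)

((¬S ∨ T) → (¬P → (R ∨ P))) → (¬Q ∧ P)
= ¬((¬S ∨ T) → (¬P → (R ∨ P))) ∨ (¬Q ∧ P)
= ¬(¬(¬S ∨ T) ∨ (¬P → (R ∨ P))) ∨ (¬Q ∧ P)
= ¬(¬(¬S ∨ T) ∨ ¬¬P ∨ R ∨ P) ∨ (¬Q ∧ P)
= (¬¬(¬S ∨ T) ∧ ¬¬¬P ∧ ¬R ∧ ¬P) ∨ (¬Q ∧ P)
= ((¬S ∨ T) ∧ ¬¬¬P ∧ ¬R ∧ ¬P) ∨ (¬Q ∧ P)
= ((¬S ∨ T) ∧ ¬P ∧ ¬R ∧ ¬P) ∨ (¬Q ∧ P)
= (¬S ∨ T ∨ ¬Q) ∧ (¬S ∨ T ∨ P) ∧ (¬P ∨ ¬Q) ∧ (¬P ∨ P) ∧ (¬R ∨ ¬Q) ∧ (¬R ∨ P) ∧ (¬P ∨ ¬Q) ∧ (¬P ∨ P)
= (¬S ∨ T ∨ ¬Q) ∧ (¬S ∨ T ∨ P) ∧ (¬P ∨ ¬Q) ∧ (¬R ∨ ¬Q) ∧ (¬R ∨ P)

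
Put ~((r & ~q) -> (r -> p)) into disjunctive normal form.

r & ~q & ~p

~((r & ~q) -> (r -> p))
≡ ~(~(r & ~q) | (r -> p))   [eliminate ->]
≡ ~(~(r & ~q) | ~r | p)   [eliminate ->]
≡ ~~(r & ~q) & ~~r & ~p   [De Morgan]
≡ r & ~q & ~~r & ~p   [double negation]
≡ r & ~q & r & ~p   [double negation]
≡ r & ~q & ~p   [simplify]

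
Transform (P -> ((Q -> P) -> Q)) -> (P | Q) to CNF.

P | Q

(P -> ((Q -> P) -> Q)) -> (P | Q)
≡ ~(P -> ((Q -> P) -> Q)) | P | Q   [eliminate ->]
≡ ~(~P | ((Q -> P) -> Q)) | P | Q   [eliminate ->]
≡ ~(~P | ~(Q -> P) | Q) | P | Q   [eliminate ->]
≡ ~(~P | ~(~Q | P) | Q) | P | Q   [eliminate ->]
≡ (~~P & ~~(~Q | P) & ~Q) | P | Q   [De Morgan]
≡ (P & ~~(~Q | P) & ~Q) | P | Q   [double negation]
≡ (P & (~Q | P) & ~Q) | P | Q   [double negation]
≡ (P | P | Q) & (~Q | P | P | Q) & (~Q | P | Q)   [distribute | over &]
≡ P | Q   [simplify]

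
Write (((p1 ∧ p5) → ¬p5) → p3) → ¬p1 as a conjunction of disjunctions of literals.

(¬p1 ∨ ¬p5) ∧ (¬p3 ∨ ¬p1)

(((p1 ∧ p5) → ¬p5) → p3) → ¬p1
≡ ¬(((p1 ∧ p5) → ¬p5) → p3) ∨ ¬p1   — eliminate →
≡ ¬(¬((p1 ∧ p5) → ¬p5) ∨ p3) ∨ ¬p1   — eliminate →
≡ ¬(¬(¬(p1 ∧ p5) ∨ ¬p5) ∨ p3) ∨ ¬p1   — eliminate →
≡ (¬¬(¬(p1 ∧ p5) ∨ ¬p5) ∧ ¬p3) ∨ ¬p1   — De Morgan
≡ ((¬(p1 ∧ p5) ∨ ¬p5) ∧ ¬p3) ∨ ¬p1   — double negation
≡ ((¬p1 ∨ ¬p5 ∨ ¬p5) ∧ ¬p3) ∨ ¬p1   — De Morgan
≡ (¬p1 ∨ ¬p5 ∨ ¬p5 ∨ ¬p1) ∧ (¬p3 ∨ ¬p1)   — distribute ∨ over ∧
≡ (¬p1 ∨ ¬p5) ∧ (¬p3 ∨ ¬p1)   — simplify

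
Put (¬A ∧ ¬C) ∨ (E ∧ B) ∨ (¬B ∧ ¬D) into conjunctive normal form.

(¬A ∨ E ∨ ¬B) ∧ (¬A ∨ E ∨ ¬D) ∧ (¬A ∨ B ∨ ¬D) ∧ (¬C ∨ E ∨ ¬B) ∧ (¬C ∨ E ∨ ¬D) ∧ (¬C ∨ B ∨ ¬D)

(¬A ∧ ¬C) ∨ (E ∧ B) ∨ (¬B ∧ ¬D)
≡ (¬A ∨ E ∨ ¬B) ∧ (¬A ∨ E ∨ ¬D) ∧ (¬A ∨ B ∨ ¬B) ∧ (¬A ∨ B ∨ ¬D) ∧ (¬C ∨ E ∨ ¬B) ∧ (¬C ∨ E ∨ ¬D) ∧ (¬C ∨ B ∨ ¬B) ∧ (¬C ∨ B ∨ ¬D)   [distribute ∨ over ∧]
≡ (¬A ∨ E ∨ ¬B) ∧ (¬A ∨ E ∨ ¬D) ∧ (¬A ∨ B ∨ ¬D) ∧ (¬C ∨ E ∨ ¬B) ∧ (¬C ∨ E ∨ ¬D) ∧ (¬C ∨ B ∨ ¬D)   [simplify]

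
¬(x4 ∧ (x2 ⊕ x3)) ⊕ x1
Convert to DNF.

(¬x4 ∧ ¬x1) ∨ (¬x2 ∧ ¬x3 ∧ ¬x1) ∨ (x3 ∧ x2 ∧ ¬x1) ∨ (x4 ∧ x2 ∧ ¬x3 ∧ x1) ∨ (x4 ∧ ¬x2 ∧ x3 ∧ x1)

¬(x4 ∧ (x2 ⊕ x3)) ⊕ x1
≡ (¬(x4 ∧ (x2 ⊕ x3)) ∧ ¬x1) ∨ (¬¬(x4 ∧ (x2 ⊕ x3)) ∧ x1)   [expand ⊕]
≡ (¬(x4 ∧ ((x2 ∧ ¬x3) ∨ (¬x2 ∧ x3))) ∧ ¬x1) ∨ (¬¬(x4 ∧ (x2 ⊕ x3)) ∧ x1)   [expand ⊕]
≡ (¬(x4 ∧ ((x2 ∧ ¬x3) ∨ (¬x2 ∧ x3))) ∧ ¬x1) ∨ (¬¬(x4 ∧ ((x2 ∧ ¬x3) ∨ (¬x2 ∧ x3))) ∧ x1)   [expand ⊕]
≡ ((¬x4 ∨ ¬((x2 ∧ ¬x3) ∨ (¬x2 ∧ x3))) ∧ ¬x1) ∨ (¬¬(x4 ∧ ((x2 ∧ ¬x3) ∨ (¬x2 ∧ x3))) ∧ x1)   [De Morgan]
≡ ((¬x4 ∨ (¬(x2 ∧ ¬x3) ∧ ¬(¬x2 ∧ x3))) ∧ ¬x1) ∨ (¬¬(x4 ∧ ((x2 ∧ ¬x3) ∨ (¬x2 ∧ x3))) ∧ x1)   [De Morgan]
≡ ((¬x4 ∨ ((¬x2 ∨ ¬¬x3) ∧ ¬(¬x2 ∧ x3))) ∧ ¬x1) ∨ (¬¬(x4 ∧ ((x2 ∧ ¬x3) ∨ (¬x2 ∧ x3))) ∧ x1)   [De Morgan]
≡ ((¬x4 ∨ ((¬x2 ∨ x3) ∧ ¬(¬x2 ∧ x3))) ∧ ¬x1) ∨ (¬¬(x4 ∧ ((x2 ∧ ¬x3) ∨ (¬x2 ∧ x3))) ∧ x1)   [double negation]
≡ ((¬x4 ∨ ((¬x2 ∨ x3) ∧ (¬¬x2 ∨ ¬x3))) ∧ ¬x1) ∨ (¬¬(x4 ∧ ((x2 ∧ ¬x3) ∨ (¬x2 ∧ x3))) ∧ x1)   [De Morgan]
≡ ((¬x4 ∨ ((¬x2 ∨ x3) ∧ (x2 ∨ ¬x3))) ∧ ¬x1) ∨ (¬¬(x4 ∧ ((x2 ∧ ¬x3) ∨ (¬x2 ∧ x3))) ∧ x1)   [double negation]
≡ ((¬x4 ∨ ((¬x2 ∨ x3) ∧ (x2 ∨ ¬x3))) ∧ ¬x1) ∨ (x4 ∧ ((x2 ∧ ¬x3) ∨ (¬x2 ∧ x3)) ∧ x1)   [double negation]
≡ (¬x4 ∧ ¬x1) ∨ (¬x2 ∧ x2 ∧ ¬x1) ∨ (¬x2 ∧ ¬x3 ∧ ¬x1) ∨ (x3 ∧ x2 ∧ ¬x1) ∨ (x3 ∧ ¬x3 ∧ ¬x1) ∨ (x4 ∧ x2 ∧ ¬x3 ∧ x1) ∨ (x4 ∧ ¬x2 ∧ x3 ∧ x1)   [distribute ∧ over ∨]
≡ (¬x4 ∧ ¬x1) ∨ (¬x2 ∧ ¬x3 ∧ ¬x1) ∨ (x3 ∧ x2 ∧ ¬x1) ∨ (x4 ∧ x2 ∧ ¬x3 ∧ x1) ∨ (x4 ∧ ¬x2 ∧ x3 ∧ x1)   [simplify]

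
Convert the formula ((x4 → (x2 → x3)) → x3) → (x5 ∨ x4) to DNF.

((x4 → (x2 → x3)) → x3) → (x5 ∨ x4)
= ¬((x4 → (x2 → x3)) → x3) ∨ x5 ∨ x4   (eliminate →)
= ¬(¬(x4 → (x2 → x3)) ∨ x3) ∨ x5 ∨ x4   (eliminate →)
= ¬(¬(¬x4 ∨ (x2 → x3)) ∨ x3) ∨ x5 ∨ x4   (eliminate →)
= ¬(¬(¬x4 ∨ ¬x2 ∨ x3) ∨ x3) ∨ x5 ∨ x4   (eliminate →)
= (¬¬(¬x4 ∨ ¬x2 ∨ x3) ∧ ¬x3) ∨ x5 ∨ x4   (De Morgan)
= ((¬x4 ∨ ¬x2 ∨ x3) ∧ ¬x3) ∨ x5 ∨ x4   (double negation)
= (¬x4 ∧ ¬x3) ∨ (¬x2 ∧ ¬x3) ∨ (x3 ∧ ¬x3) ∨ x5 ∨ x4   (distribute ∧ over ∨)
= (¬x4 ∧ ¬x3) ∨ (¬x2 ∧ ¬x3) ∨ x5 ∨ x4   (simplify)

(¬x4 ∧ ¬x3) ∨ (¬x2 ∧ ¬x3) ∨ x5 ∨ x4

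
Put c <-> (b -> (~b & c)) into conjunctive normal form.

c <-> (b -> (~b & c))
⇔ (c -> (b -> (~b & c))) & ((b -> (~b & c)) -> c)   (eliminate <->)
⇔ (~c | (b -> (~b & c))) & ((b -> (~b & c)) -> c)   (eliminate ->)
⇔ (~c | ~b | (~b & c)) & ((b -> (~b & c)) -> c)   (eliminate ->)
⇔ (~c | ~b | (~b & c)) & (~(b -> (~b & c)) | c)   (eliminate ->)
⇔ (~c | ~b | (~b & c)) & (~(~b | (~b & c)) | c)   (eliminate ->)
⇔ (~c | ~b | (~b & c)) & ((~~b & ~(~b & c)) | c)   (De Morgan)
⇔ (~c | ~b | (~b & c)) & ((b & ~(~b & c)) | c)   (double negation)
⇔ (~c | ~b | (~b & c)) & ((b & (~~b | ~c)) | c)   (De Morgan)
⇔ (~c | ~b | (~b & c)) & ((b & (b | ~c)) | c)   (double negation)
⇔ (~c | ~b | ~b) & (~c | ~b | c) & (b | c) & (b | ~c | c)   (distribute | over &)
⇔ (~c | ~b) & (b | c)   (simplify)

(~c | ~b) & (b | c)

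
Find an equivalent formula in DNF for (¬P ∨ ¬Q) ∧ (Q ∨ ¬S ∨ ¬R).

¬P ∧ Q ∨ ¬P ∧ ¬S ∨ ¬P ∧ ¬R ∨ ¬Q ∧ ¬S ∨ ¬Q ∧ ¬R

(¬P ∨ ¬Q) ∧ (Q ∨ ¬S ∨ ¬R)
≡ ¬P ∧ Q ∨ ¬P ∧ ¬S ∨ ¬P ∧ ¬R ∨ ¬Q ∧ Q ∨ ¬Q ∧ ¬S ∨ ¬Q ∧ ¬R   [distribute ∧ over ∨]
≡ ¬P ∧ Q ∨ ¬P ∧ ¬S ∨ ¬P ∧ ¬R ∨ ¬Q ∧ ¬S ∨ ¬Q ∧ ¬R   [simplify]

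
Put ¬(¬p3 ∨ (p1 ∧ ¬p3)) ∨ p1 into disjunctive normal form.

p3 ∨ p1

¬(¬p3 ∨ (p1 ∧ ¬p3)) ∨ p1
≡ (¬¬p3 ∧ ¬(p1 ∧ ¬p3)) ∨ p1   [De Morgan]
≡ (p3 ∧ ¬(p1 ∧ ¬p3)) ∨ p1   [double negation]
≡ (p3 ∧ (¬p1 ∨ ¬¬p3)) ∨ p1   [De Morgan]
≡ (p3 ∧ (¬p1 ∨ p3)) ∨ p1   [double negation]
≡ (p3 ∧ ¬p1) ∨ (p3 ∧ p3) ∨ p1   [distribute ∧ over ∨]
≡ p3 ∨ p1   [simplify]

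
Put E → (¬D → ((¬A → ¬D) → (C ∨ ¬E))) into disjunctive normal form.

E → (¬D → ((¬A → ¬D) → (C ∨ ¬E)))
= ¬E ∨ (¬D → ((¬A → ¬D) → (C ∨ ¬E)))   (eliminate →)
= ¬E ∨ ¬¬D ∨ ((¬A → ¬D) → (C ∨ ¬E))   (eliminate →)
= ¬E ∨ ¬¬D ∨ ¬(¬A → ¬D) ∨ C ∨ ¬E   (eliminate →)
= ¬E ∨ ¬¬D ∨ ¬(¬¬A ∨ ¬D) ∨ C ∨ ¬E   (eliminate →)
= ¬E ∨ D ∨ ¬(¬¬A ∨ ¬D) ∨ C ∨ ¬E   (double negation)
= ¬E ∨ D ∨ (¬¬¬A ∧ ¬¬D) ∨ C ∨ ¬E   (De Morgan)
= ¬E ∨ D ∨ (¬A ∧ ¬¬D) ∨ C ∨ ¬E   (double negation)
= ¬E ∨ D ∨ (¬A ∧ D) ∨ C ∨ ¬E   (double negation)
= ¬E ∨ D ∨ C   (simplify)

¬E ∨ D ∨ C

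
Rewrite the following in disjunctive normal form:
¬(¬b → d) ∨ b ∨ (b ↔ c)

¬(¬b → d) ∨ b ∨ (b ↔ c)
≡ ¬(¬¬b ∨ d) ∨ b ∨ (b ↔ c)   [eliminate →]
≡ ¬(¬¬b ∨ d) ∨ b ∨ ((b → c) ∧ (c → b))   [eliminate ↔]
≡ ¬(¬¬b ∨ d) ∨ b ∨ ((¬b ∨ c) ∧ (c → b))   [eliminate →]
≡ ¬(¬¬b ∨ d) ∨ b ∨ ((¬b ∨ c) ∧ (¬c ∨ b))   [eliminate →]
≡ (¬¬¬b ∧ ¬d) ∨ b ∨ ((¬b ∨ c) ∧ (¬c ∨ b))   [De Morgan]
≡ (¬b ∧ ¬d) ∨ b ∨ ((¬b ∨ c) ∧ (¬c ∨ b))   [double negation]
≡ (¬b ∧ ¬d) ∨ b ∨ (¬b ∧ ¬c) ∨ (¬b ∧ b) ∨ (c ∧ ¬c) ∨ (c ∧ b)   [distribute ∧ over ∨]
≡ (¬b ∧ ¬d) ∨ b ∨ (¬b ∧ ¬c)   [simplify]

(¬b ∧ ¬d) ∨ b ∨ (¬b ∧ ¬c)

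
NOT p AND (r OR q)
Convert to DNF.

(NOT p AND r) OR (NOT p AND q)

NOT p AND (r OR q)
≡ (NOT p AND r) OR (NOT p AND q)   (distribute AND over OR)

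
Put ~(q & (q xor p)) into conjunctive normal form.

~q | p

~(q & (q xor p))
= ~(q & (q | p) & ~(q & p))
= ~q | ~(q | p) | ~~(q & p)
= ~q | (~q & ~p) | ~~(q & p)
= ~q | (~q & ~p) | (q & p)
= (~q | ~q | q) & (~q | ~q | p) & (~q | ~p | q) & (~q | ~p | p)
= ~q | p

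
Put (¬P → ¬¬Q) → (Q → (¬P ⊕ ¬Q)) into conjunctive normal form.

(¬P → ¬¬Q) → (Q → (¬P ⊕ ¬Q))
≡ ¬(¬P → ¬¬Q) ∨ (Q → (¬P ⊕ ¬Q))   [eliminate →]
≡ ¬(¬¬P ∨ ¬¬Q) ∨ (Q → (¬P ⊕ ¬Q))   [eliminate →]
≡ ¬(¬¬P ∨ ¬¬Q) ∨ ¬Q ∨ (¬P ⊕ ¬Q)   [eliminate →]
≡ ¬(¬¬P ∨ ¬¬Q) ∨ ¬Q ∨ ((¬P ∨ ¬Q) ∧ ¬(¬P ∧ ¬Q))   [expand ⊕]
≡ (¬¬¬P ∧ ¬¬¬Q) ∨ ¬Q ∨ ((¬P ∨ ¬Q) ∧ ¬(¬P ∧ ¬Q))   [De Morgan]
≡ (¬P ∧ ¬¬¬Q) ∨ ¬Q ∨ ((¬P ∨ ¬Q) ∧ ¬(¬P ∧ ¬Q))   [double negation]
≡ (¬P ∧ ¬Q) ∨ ¬Q ∨ ((¬P ∨ ¬Q) ∧ ¬(¬P ∧ ¬Q))   [double negation]
≡ (¬P ∧ ¬Q) ∨ ¬Q ∨ ((¬P ∨ ¬Q) ∧ (¬¬P ∨ ¬¬Q))   [De Morgan]
≡ (¬P ∧ ¬Q) ∨ ¬Q ∨ ((¬P ∨ ¬Q) ∧ (P ∨ ¬¬Q))   [double negation]
≡ (¬P ∧ ¬Q) ∨ ¬Q ∨ ((¬P ∨ ¬Q) ∧ (P ∨ Q))   [double negation]
≡ (¬P ∨ ¬Q ∨ ¬P ∨ ¬Q) ∧ (¬P ∨ ¬Q ∨ P ∨ Q) ∧ (¬Q ∨ ¬Q ∨ ¬P ∨ ¬Q) ∧ (¬Q ∨ ¬Q ∨ P ∨ Q)   [distribute ∨ over ∧]
≡ ¬P ∨ ¬Q   [simplify]

¬P ∨ ¬Q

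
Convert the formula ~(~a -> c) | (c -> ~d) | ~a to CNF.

~(~a -> c) | (c -> ~d) | ~a
≡ ~(~~a | c) | (c -> ~d) | ~a   — eliminate ->
≡ ~(~~a | c) | ~c | ~d | ~a   — eliminate ->
≡ (~~~a & ~c) | ~c | ~d | ~a   — De Morgan
≡ (~a & ~c) | ~c | ~d | ~a   — double negation
≡ (~a | ~c | ~d | ~a) & (~c | ~c | ~d | ~a)   — distribute | over &
≡ ~a | ~c | ~d   — simplify

~a | ~c | ~d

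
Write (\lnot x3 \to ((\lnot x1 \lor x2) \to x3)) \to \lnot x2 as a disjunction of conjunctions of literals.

(\lnot x3 \land \lnot x1) \lor (\lnot x3 \land x2) \lor \lnot x2

(\lnot x3 \to ((\lnot x1 \lor x2) \to x3)) \to \lnot x2
⇔ \lnot (\lnot x3 \to ((\lnot x1 \lor x2) \to x3)) \lor \lnot x2   [eliminate \to]
⇔ \lnot (\lnot \lnot x3 \lor ((\lnot x1 \lor x2) \to x3)) \lor \lnot x2   [eliminate \to]
⇔ \lnot (\lnot \lnot x3 \lor \lnot (\lnot x1 \lor x2) \lor x3) \lor \lnot x2   [eliminate \to]
⇔ (\lnot \lnot \lnot x3 \land \lnot \lnot (\lnot x1 \lor x2) \land \lnot x3) \lor \lnot x2   [De Morgan]
⇔ (\lnot x3 \land \lnot \lnot (\lnot x1 \lor x2) \land \lnot x3) \lor \lnot x2   [double negation]
⇔ (\lnot x3 \land (\lnot x1 \lor x2) \land \lnot x3) \lor \lnot x2   [double negation]
⇔ (\lnot x3 \land \lnot x1 \land \lnot x3) \lor (\lnot x3 \land x2 \land \lnot x3) \lor \lnot x2   [distribute \land over \lor]
⇔ (\lnot x3 \land \lnot x1) \lor (\lnot x3 \land x2) \lor \lnot x2   [simplify]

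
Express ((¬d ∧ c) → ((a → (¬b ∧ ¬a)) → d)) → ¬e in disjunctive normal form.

(¬d ∧ c ∧ ¬a) ∨ ¬e

((¬d ∧ c) → ((a → (¬b ∧ ¬a)) → d)) → ¬e
≡ ¬((¬d ∧ c) → ((a → (¬b ∧ ¬a)) → d)) ∨ ¬e   [eliminate →]
≡ ¬(¬(¬d ∧ c) ∨ ((a → (¬b ∧ ¬a)) → d)) ∨ ¬e   [eliminate →]
≡ ¬(¬(¬d ∧ c) ∨ ¬(a → (¬b ∧ ¬a)) ∨ d) ∨ ¬e   [eliminate →]
≡ ¬(¬(¬d ∧ c) ∨ ¬(¬a ∨ (¬b ∧ ¬a)) ∨ d) ∨ ¬e   [eliminate →]
≡ (¬¬(¬d ∧ c) ∧ ¬¬(¬a ∨ (¬b ∧ ¬a)) ∧ ¬d) ∨ ¬e   [De Morgan]
≡ (¬d ∧ c ∧ ¬¬(¬a ∨ (¬b ∧ ¬a)) ∧ ¬d) ∨ ¬e   [double negation]
≡ (¬d ∧ c ∧ (¬a ∨ (¬b ∧ ¬a)) ∧ ¬d) ∨ ¬e   [double negation]
≡ (¬d ∧ c ∧ ¬a ∧ ¬d) ∨ (¬d ∧ c ∧ ¬b ∧ ¬a ∧ ¬d) ∨ ¬e   [distribute ∧ over ∨]
≡ (¬d ∧ c ∧ ¬a) ∨ ¬e   [simplify]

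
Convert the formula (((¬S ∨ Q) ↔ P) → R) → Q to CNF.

(S ∨ P ∨ Q) ∧ (¬P ∨ ¬S ∨ Q) ∧ (¬R ∨ Q)

(((¬S ∨ Q) ↔ P) → R) → Q
⇔ ¬(((¬S ∨ Q) ↔ P) → R) ∨ Q   [eliminate →]
⇔ ¬(¬((¬S ∨ Q) ↔ P) ∨ R) ∨ Q   [eliminate →]
⇔ ¬(¬(((¬S ∨ Q) → P) ∧ (P → (¬S ∨ Q))) ∨ R) ∨ Q   [eliminate ↔]
⇔ ¬(¬((¬(¬S ∨ Q) ∨ P) ∧ (P → (¬S ∨ Q))) ∨ R) ∨ Q   [eliminate →]
⇔ ¬(¬((¬(¬S ∨ Q) ∨ P) ∧ (¬P ∨ ¬S ∨ Q)) ∨ R) ∨ Q   [eliminate →]
⇔ (¬¬((¬(¬S ∨ Q) ∨ P) ∧ (¬P ∨ ¬S ∨ Q)) ∧ ¬R) ∨ Q   [De Morgan]
⇔ ((¬(¬S ∨ Q) ∨ P) ∧ (¬P ∨ ¬S ∨ Q) ∧ ¬R) ∨ Q   [double negation]
⇔ (((¬¬S ∧ ¬Q) ∨ P) ∧ (¬P ∨ ¬S ∨ Q) ∧ ¬R) ∨ Q   [De Morgan]
⇔ (((S ∧ ¬Q) ∨ P) ∧ (¬P ∨ ¬S ∨ Q) ∧ ¬R) ∨ Q   [double negation]
⇔ (S ∨ P ∨ Q) ∧ (¬Q ∨ P ∨ Q) ∧ (¬P ∨ ¬S ∨ Q ∨ Q) ∧ (¬R ∨ Q)   [distribute ∨ over ∧]
⇔ (S ∨ P ∨ Q) ∧ (¬P ∨ ¬S ∨ Q) ∧ (¬R ∨ Q)   [simplify]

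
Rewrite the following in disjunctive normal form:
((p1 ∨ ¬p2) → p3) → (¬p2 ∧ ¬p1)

((p1 ∨ ¬p2) → p3) → (¬p2 ∧ ¬p1)
≡ ¬((p1 ∨ ¬p2) → p3) ∨ (¬p2 ∧ ¬p1)   [eliminate →]
≡ ¬(¬(p1 ∨ ¬p2) ∨ p3) ∨ (¬p2 ∧ ¬p1)   [eliminate →]
≡ (¬¬(p1 ∨ ¬p2) ∧ ¬p3) ∨ (¬p2 ∧ ¬p1)   [De Morgan]
≡ ((p1 ∨ ¬p2) ∧ ¬p3) ∨ (¬p2 ∧ ¬p1)   [double negation]
≡ (p1 ∧ ¬p3) ∨ (¬p2 ∧ ¬p3) ∨ (¬p2 ∧ ¬p1)   [distribute ∧ over ∨]

(p1 ∧ ¬p3) ∨ (¬p2 ∧ ¬p3) ∨ (¬p2 ∧ ¬p1)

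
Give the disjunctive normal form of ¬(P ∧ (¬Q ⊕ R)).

¬P ∨ (Q ∧ ¬R) ∨ (R ∧ ¬Q)

¬(P ∧ (¬Q ⊕ R))
≡ ¬(P ∧ ((¬Q ∧ ¬R) ∨ (¬¬Q ∧ R)))   — expand ⊕
≡ ¬P ∨ ¬((¬Q ∧ ¬R) ∨ (¬¬Q ∧ R))   — De Morgan
≡ ¬P ∨ (¬(¬Q ∧ ¬R) ∧ ¬(¬¬Q ∧ R))   — De Morgan
≡ ¬P ∨ ((¬¬Q ∨ ¬¬R) ∧ ¬(¬¬Q ∧ R))   — De Morgan
≡ ¬P ∨ ((Q ∨ ¬¬R) ∧ ¬(¬¬Q ∧ R))   — double negation
≡ ¬P ∨ ((Q ∨ R) ∧ ¬(¬¬Q ∧ R))   — double negation
≡ ¬P ∨ ((Q ∨ R) ∧ (¬¬¬Q ∨ ¬R))   — De Morgan
≡ ¬P ∨ ((Q ∨ R) ∧ (¬Q ∨ ¬R))   — double negation
≡ ¬P ∨ (Q ∧ ¬Q) ∨ (Q ∧ ¬R) ∨ (R ∧ ¬Q) ∨ (R ∧ ¬R)   — distribute ∧ over ∨
≡ ¬P ∨ (Q ∧ ¬R) ∨ (R ∧ ¬Q)   — simplify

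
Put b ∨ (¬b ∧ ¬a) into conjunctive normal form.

b ∨ ¬a

b ∨ (¬b ∧ ¬a)
≡ (b ∨ ¬b) ∧ (b ∨ ¬a)   — distribute ∨ over ∧
≡ b ∨ ¬a   — simplify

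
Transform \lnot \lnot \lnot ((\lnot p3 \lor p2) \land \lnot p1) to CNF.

(p3 \lor p1) \land (\lnot p2 \lor p1)

\lnot \lnot \lnot ((\lnot p3 \lor p2) \land \lnot p1)
= \lnot ((\lnot p3 \lor p2) \land \lnot p1)   (double negation)
= \lnot (\lnot p3 \lor p2) \lor \lnot \lnot p1   (De Morgan)
= (\lnot \lnot p3 \land \lnot p2) \lor \lnot \lnot p1   (De Morgan)
= (p3 \land \lnot p2) \lor \lnot \lnot p1   (double negation)
= (p3 \land \lnot p2) \lor p1   (double negation)
= (p3 \lor p1) \land (\lnot p2 \lor p1)   (distribute \lor over \land)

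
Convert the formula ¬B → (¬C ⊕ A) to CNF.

¬B → (¬C ⊕ A)
⇔ ¬¬B ∨ (¬C ⊕ A)   [eliminate →]
⇔ ¬¬B ∨ ((¬C ∨ A) ∧ ¬(¬C ∧ A))   [expand ⊕]
⇔ B ∨ ((¬C ∨ A) ∧ ¬(¬C ∧ A))   [double negation]
⇔ B ∨ ((¬C ∨ A) ∧ (¬¬C ∨ ¬A))   [De Morgan]
⇔ B ∨ ((¬C ∨ A) ∧ (C ∨ ¬A))   [double negation]
⇔ (B ∨ ¬C ∨ A) ∧ (B ∨ C ∨ ¬A)   [distribute ∨ over ∧]

(B ∨ ¬C ∨ A) ∧ (B ∨ C ∨ ¬A)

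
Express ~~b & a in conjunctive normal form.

b & a

~~b & a
≡ b & a   [double negation]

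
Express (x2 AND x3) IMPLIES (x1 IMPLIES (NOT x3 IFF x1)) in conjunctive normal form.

NOT x2 OR NOT x3 OR NOT x1

(x2 AND x3) IMPLIES (x1 IMPLIES (NOT x3 IFF x1))
⇔ NOT (x2 AND x3) OR (x1 IMPLIES (NOT x3 IFF x1))   — eliminate IMPLIES
⇔ NOT (x2 AND x3) OR NOT x1 OR (NOT x3 IFF x1)   — eliminate IMPLIES
⇔ NOT (x2 AND x3) OR NOT x1 OR ((NOT x3 IMPLIES x1) AND (x1 IMPLIES NOT x3))   — eliminate IFF
⇔ NOT (x2 AND x3) OR NOT x1 OR ((NOT NOT x3 OR x1) AND (x1 IMPLIES NOT x3))   — eliminate IMPLIES
⇔ NOT (x2 AND x3) OR NOT x1 OR ((NOT NOT x3 OR x1) AND (NOT x1 OR NOT x3))   — eliminate IMPLIES
⇔ NOT x2 OR NOT x3 OR NOT x1 OR ((NOT NOT x3 OR x1) AND (NOT x1 OR NOT x3))   — De Morgan
⇔ NOT x2 OR NOT x3 OR NOT x1 OR ((x3 OR x1) AND (NOT x1 OR NOT x3))   — double negation
⇔ (NOT x2 OR NOT x3 OR NOT x1 OR x3 OR x1) AND (NOT x2 OR NOT x3 OR NOT x1 OR NOT x1 OR NOT x3)   — distribute OR over AND
⇔ NOT x2 OR NOT x3 OR NOT x1   — simplify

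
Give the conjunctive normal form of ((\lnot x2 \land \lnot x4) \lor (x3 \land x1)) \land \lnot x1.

((\lnot x2 \land \lnot x4) \lor (x3 \land x1)) \land \lnot x1
= (\lnot x2 \lor x3) \land (\lnot x2 \lor x1) \land (\lnot x4 \lor x3) \land (\lnot x4 \lor x1) \land \lnot x1   — distribute \lor over \land

(\lnot x2 \lor x3) \land (\lnot x2 \lor x1) \land (\lnot x4 \lor x3) \land (\lnot x4 \lor x1) \land \lnot x1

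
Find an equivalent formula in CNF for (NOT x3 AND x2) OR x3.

(NOT x3 AND x2) OR x3
≡ (NOT x3 OR x3) AND (x2 OR x3)   — distribute OR over AND
≡ x2 OR x3   — simplify

x2 OR x3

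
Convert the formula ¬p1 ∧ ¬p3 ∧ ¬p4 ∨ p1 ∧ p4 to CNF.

¬p1 ∧ ¬p3 ∧ ¬p4 ∨ p1 ∧ p4
= (¬p1 ∨ p1) ∧ (¬p1 ∨ p4) ∧ (¬p3 ∨ p1) ∧ (¬p3 ∨ p4) ∧ (¬p4 ∨ p1) ∧ (¬p4 ∨ p4)   (distribute ∨ over ∧)
= (¬p1 ∨ p4) ∧ (¬p3 ∨ p1) ∧ (¬p3 ∨ p4) ∧ (¬p4 ∨ p1)   (simplify)

(¬p1 ∨ p4) ∧ (¬p3 ∨ p1) ∧ (¬p3 ∨ p4) ∧ (¬p4 ∨ p1)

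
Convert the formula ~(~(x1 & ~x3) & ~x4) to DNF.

(x1 & ~x3) | x4

~(~(x1 & ~x3) & ~x4)
≡ ~~(x1 & ~x3) | ~~x4   (De Morgan)
≡ (x1 & ~x3) | ~~x4   (double negation)
≡ (x1 & ~x3) | x4   (double negation)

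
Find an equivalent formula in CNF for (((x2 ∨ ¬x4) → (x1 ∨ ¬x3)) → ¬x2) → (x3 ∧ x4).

(((x2 ∨ ¬x4) → (x1 ∨ ¬x3)) → ¬x2) → (x3 ∧ x4)
⇔ ¬(((x2 ∨ ¬x4) → (x1 ∨ ¬x3)) → ¬x2) ∨ (x3 ∧ x4)
⇔ ¬(¬((x2 ∨ ¬x4) → (x1 ∨ ¬x3)) ∨ ¬x2) ∨ (x3 ∧ x4)
⇔ ¬(¬(¬(x2 ∨ ¬x4) ∨ x1 ∨ ¬x3) ∨ ¬x2) ∨ (x3 ∧ x4)
⇔ (¬¬(¬(x2 ∨ ¬x4) ∨ x1 ∨ ¬x3) ∧ ¬¬x2) ∨ (x3 ∧ x4)
⇔ ((¬(x2 ∨ ¬x4) ∨ x1 ∨ ¬x3) ∧ ¬¬x2) ∨ (x3 ∧ x4)
⇔ (((¬x2 ∧ ¬¬x4) ∨ x1 ∨ ¬x3) ∧ ¬¬x2) ∨ (x3 ∧ x4)
⇔ (((¬x2 ∧ x4) ∨ x1 ∨ ¬x3) ∧ ¬¬x2) ∨ (x3 ∧ x4)
⇔ (((¬x2 ∧ x4) ∨ x1 ∨ ¬x3) ∧ x2) ∨ (x3 ∧ x4)
⇔ (¬x2 ∨ x1 ∨ ¬x3 ∨ x3) ∧ (¬x2 ∨ x1 ∨ ¬x3 ∨ x4) ∧ (x4 ∨ x1 ∨ ¬x3 ∨ x3) ∧ (x4 ∨ x1 ∨ ¬x3 ∨ x4) ∧ (x2 ∨ x3) ∧ (x2 ∨ x4)
⇔ (x4 ∨ x1 ∨ ¬x3) ∧ (x2 ∨ x3) ∧ (x2 ∨ x4)

(x4 ∨ x1 ∨ ¬x3) ∧ (x2 ∨ x3) ∧ (x2 ∨ x4)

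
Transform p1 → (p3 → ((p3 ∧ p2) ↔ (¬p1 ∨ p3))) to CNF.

¬p1 ∨ ¬p3 ∨ p2

p1 → (p3 → ((p3 ∧ p2) ↔ (¬p1 ∨ p3)))
≡ ¬p1 ∨ (p3 → ((p3 ∧ p2) ↔ (¬p1 ∨ p3)))   [eliminate →]
≡ ¬p1 ∨ ¬p3 ∨ ((p3 ∧ p2) ↔ (¬p1 ∨ p3))   [eliminate →]
≡ ¬p1 ∨ ¬p3 ∨ (((p3 ∧ p2) → (¬p1 ∨ p3)) ∧ ((¬p1 ∨ p3) → (p3 ∧ p2)))   [eliminate ↔]
≡ ¬p1 ∨ ¬p3 ∨ ((¬(p3 ∧ p2) ∨ ¬p1 ∨ p3) ∧ ((¬p1 ∨ p3) → (p3 ∧ p2)))   [eliminate →]
≡ ¬p1 ∨ ¬p3 ∨ ((¬(p3 ∧ p2) ∨ ¬p1 ∨ p3) ∧ (¬(¬p1 ∨ p3) ∨ (p3 ∧ p2)))   [eliminate →]
≡ ¬p1 ∨ ¬p3 ∨ ((¬p3 ∨ ¬p2 ∨ ¬p1 ∨ p3) ∧ (¬(¬p1 ∨ p3) ∨ (p3 ∧ p2)))   [De Morgan]
≡ ¬p1 ∨ ¬p3 ∨ ((¬p3 ∨ ¬p2 ∨ ¬p1 ∨ p3) ∧ ((¬¬p1 ∧ ¬p3) ∨ (p3 ∧ p2)))   [De Morgan]
≡ ¬p1 ∨ ¬p3 ∨ ((¬p3 ∨ ¬p2 ∨ ¬p1 ∨ p3) ∧ ((p1 ∧ ¬p3) ∨ (p3 ∧ p2)))   [double negation]
≡ (¬p1 ∨ ¬p3 ∨ ¬p3 ∨ ¬p2 ∨ ¬p1 ∨ p3) ∧ (¬p1 ∨ ¬p3 ∨ p1 ∨ p3) ∧ (¬p1 ∨ ¬p3 ∨ p1 ∨ p2) ∧ (¬p1 ∨ ¬p3 ∨ ¬p3 ∨ p3) ∧ (¬p1 ∨ ¬p3 ∨ ¬p3 ∨ p2)   [distribute ∨ over ∧]
≡ ¬p1 ∨ ¬p3 ∨ p2   [simplify]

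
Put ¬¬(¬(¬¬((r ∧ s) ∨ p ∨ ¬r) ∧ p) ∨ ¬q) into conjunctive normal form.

¬¬(¬(¬¬((r ∧ s) ∨ p ∨ ¬r) ∧ p) ∨ ¬q)
⇔ ¬(¬¬((r ∧ s) ∨ p ∨ ¬r) ∧ p) ∨ ¬q   [double negation]
⇔ ¬¬¬((r ∧ s) ∨ p ∨ ¬r) ∨ ¬p ∨ ¬q   [De Morgan]
⇔ ¬((r ∧ s) ∨ p ∨ ¬r) ∨ ¬p ∨ ¬q   [double negation]
⇔ (¬(r ∧ s) ∧ ¬p ∧ ¬¬r) ∨ ¬p ∨ ¬q   [De Morgan]
⇔ ((¬r ∨ ¬s) ∧ ¬p ∧ ¬¬r) ∨ ¬p ∨ ¬q   [De Morgan]
⇔ ((¬r ∨ ¬s) ∧ ¬p ∧ r) ∨ ¬p ∨ ¬q   [double negation]
⇔ (¬r ∨ ¬s ∨ ¬p ∨ ¬q) ∧ (¬p ∨ ¬p ∨ ¬q) ∧ (r ∨ ¬p ∨ ¬q)   [distribute ∨ over ∧]
⇔ ¬p ∨ ¬q   [simplify]

¬p ∨ ¬q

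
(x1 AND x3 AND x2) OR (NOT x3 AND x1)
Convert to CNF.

x1 AND (x2 OR NOT x3)

(x1 AND x3 AND x2) OR (NOT x3 AND x1)
≡ (x1 OR NOT x3) AND (x1 OR x1) AND (x3 OR NOT x3) AND (x3 OR x1) AND (x2 OR NOT x3) AND (x2 OR x1)   [distribute OR over AND]
≡ x1 AND (x2 OR NOT x3)   [simplify]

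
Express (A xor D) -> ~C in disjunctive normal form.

(A xor D) -> ~C
= ~(A xor D) | ~C   (eliminate ->)
= ~((A & ~D) | (~A & D)) | ~C   (expand xor)
= (~(A & ~D) & ~(~A & D)) | ~C   (De Morgan)
= ((~A | ~~D) & ~(~A & D)) | ~C   (De Morgan)
= ((~A | D) & ~(~A & D)) | ~C   (double negation)
= ((~A | D) & (~~A | ~D)) | ~C   (De Morgan)
= ((~A | D) & (A | ~D)) | ~C   (double negation)
= (~A & A) | (~A & ~D) | (D & A) | (D & ~D) | ~C   (distribute & over |)
= (~A & ~D) | (D & A) | ~C   (simplify)

(~A & ~D) | (D & A) | ~C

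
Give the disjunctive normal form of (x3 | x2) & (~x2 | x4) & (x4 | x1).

(x3 & ~x2 & x1) | (x3 & x4) | (x2 & x4)

(x3 | x2) & (~x2 | x4) & (x4 | x1)
⇔ (x3 & ~x2 & x4) | (x3 & ~x2 & x1) | (x3 & x4 & x4) | (x3 & x4 & x1) | (x2 & ~x2 & x4) | (x2 & ~x2 & x1) | (x2 & x4 & x4) | (x2 & x4 & x1)
⇔ (x3 & ~x2 & x1) | (x3 & x4) | (x2 & x4)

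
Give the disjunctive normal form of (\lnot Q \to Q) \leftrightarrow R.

(\lnot Q \to Q) \leftrightarrow R
⇔ ((\lnot Q \to Q) \to R) \land (R \to (\lnot Q \to Q))
⇔ (\lnot (\lnot Q \to Q) \lor R) \land (R \to (\lnot Q \to Q))
⇔ (\lnot (\lnot \lnot Q \lor Q) \lor R) \land (R \to (\lnot Q \to Q))
⇔ (\lnot (\lnot \lnot Q \lor Q) \lor R) \land (\lnot R \lor (\lnot Q \to Q))
⇔ (\lnot (\lnot \lnot Q \lor Q) \lor R) \land (\lnot R \lor \lnot \lnot Q \lor Q)
⇔ ((\lnot \lnot \lnot Q \land \lnot Q) \lor R) \land (\lnot R \lor \lnot \lnot Q \lor Q)
⇔ ((\lnot Q \land \lnot Q) \lor R) \land (\lnot R \lor \lnot \lnot Q \lor Q)
⇔ ((\lnot Q \land \lnot Q) \lor R) \land (\lnot R \lor Q \lor Q)
⇔ (\lnot Q \land \lnot Q \land \lnot R) \lor (\lnot Q \land \lnot Q \land Q) \lor (\lnot Q \land \lnot Q \land Q) \lor (R \land \lnot R) \lor (R \land Q) \lor (R \land Q)
⇔ (\lnot Q \land \lnot R) \lor (R \land Q)

(\lnot Q \land \lnot R) \lor (R \land Q)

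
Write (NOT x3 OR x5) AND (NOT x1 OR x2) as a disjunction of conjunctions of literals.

(NOT x3 OR x5) AND (NOT x1 OR x2)
≡ (NOT x3 AND NOT x1) OR (NOT x3 AND x2) OR (x5 AND NOT x1) OR (x5 AND x2)

(NOT x3 AND NOT x1) OR (NOT x3 AND x2) OR (x5 AND NOT x1) OR (x5 AND x2)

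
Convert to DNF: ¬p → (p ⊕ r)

¬p → (p ⊕ r)
= ¬¬p ∨ (p ⊕ r)   — eliminate →
= ¬¬p ∨ (p ∧ ¬r) ∨ (¬p ∧ r)   — expand ⊕
= p ∨ (p ∧ ¬r) ∨ (¬p ∧ r)   — double negation
= p ∨ (¬p ∧ r)   — simplify

p ∨ (¬p ∧ r)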